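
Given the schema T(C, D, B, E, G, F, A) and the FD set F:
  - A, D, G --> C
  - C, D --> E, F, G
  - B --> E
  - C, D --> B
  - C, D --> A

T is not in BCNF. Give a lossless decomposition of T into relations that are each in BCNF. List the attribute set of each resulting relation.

Candidate keys of the original relation: {A, D, G}, {C, D}.
{A, B, C, D, E, F, G}: {B} determines {B, E} here but is not a superkey — split on B --> E, giving {B, E} and {A, B, C, D, F, G}.
{B, E}: every determinant is a superkey — BCNF.
{A, B, C, D, F, G}: every determinant is a superkey — BCNF.

{A, B, C, D, F, G}; {B, E}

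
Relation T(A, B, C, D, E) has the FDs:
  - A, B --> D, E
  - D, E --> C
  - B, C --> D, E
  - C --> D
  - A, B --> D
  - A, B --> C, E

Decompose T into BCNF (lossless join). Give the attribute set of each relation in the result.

Candidate key of the original relation: {A, B}.
In {A, B, C, D, E}, {D, E} is not a superkey ({D, E}⁺ restricted to this set is {C, D, E}), so split on D, E --> C into {C, D, E} and {A, B, D, E}.
In {C, D, E}, {C} is not a superkey ({C}⁺ restricted to this set is {C, D}), so split on C --> D into {C, D} and {C, E}.
{C, D} is in BCNF.
{C, E} is in BCNF.
{A, B, D, E} is in BCNF.

{A, B, D, E}; {C, D}; {C, E}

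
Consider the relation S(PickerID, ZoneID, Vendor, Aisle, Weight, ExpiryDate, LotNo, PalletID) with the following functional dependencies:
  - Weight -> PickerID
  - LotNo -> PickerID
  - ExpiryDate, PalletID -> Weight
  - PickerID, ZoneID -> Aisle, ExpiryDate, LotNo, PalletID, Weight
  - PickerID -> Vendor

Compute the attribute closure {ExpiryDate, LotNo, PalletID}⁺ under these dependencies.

{ExpiryDate, LotNo, PalletID, PickerID, Vendor, Weight}

Start with {ExpiryDate, LotNo, PalletID}.
LotNo -> PickerID applies; add {PickerID} → now {ExpiryDate, LotNo, PalletID, PickerID}.
ExpiryDate, PalletID -> Weight applies; add {Weight} → now {ExpiryDate, LotNo, PalletID, PickerID, Weight}.
PickerID -> Vendor applies; add {Vendor} → now {ExpiryDate, LotNo, PalletID, PickerID, Vendor, Weight}.
No further FD applies.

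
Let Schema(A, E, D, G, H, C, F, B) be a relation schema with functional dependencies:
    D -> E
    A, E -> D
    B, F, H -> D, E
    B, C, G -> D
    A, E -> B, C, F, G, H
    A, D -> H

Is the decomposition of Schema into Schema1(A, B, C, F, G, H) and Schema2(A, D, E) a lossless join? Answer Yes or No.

No

Schema1 ∩ Schema2 = {A}; its closure under F is {A}.
Schema1 ⊄ {A} and Schema2 ⊄ {A}, so the split is lossy.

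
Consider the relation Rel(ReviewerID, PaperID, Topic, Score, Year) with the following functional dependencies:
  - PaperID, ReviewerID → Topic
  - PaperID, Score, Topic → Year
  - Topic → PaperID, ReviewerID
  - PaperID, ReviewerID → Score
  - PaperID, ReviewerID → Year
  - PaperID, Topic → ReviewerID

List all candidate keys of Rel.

{Topic} is a candidate key since {Topic}⁺ = {PaperID, ReviewerID, Score, Topic, Year} covers every attribute.
{PaperID, ReviewerID} is a candidate key since {PaperID, ReviewerID}⁺ = {PaperID, ReviewerID, Score, Topic, Year} covers every attribute.
These are minimal and exhaustive — every other superkey contains one of them.

{PaperID, ReviewerID}, {Topic}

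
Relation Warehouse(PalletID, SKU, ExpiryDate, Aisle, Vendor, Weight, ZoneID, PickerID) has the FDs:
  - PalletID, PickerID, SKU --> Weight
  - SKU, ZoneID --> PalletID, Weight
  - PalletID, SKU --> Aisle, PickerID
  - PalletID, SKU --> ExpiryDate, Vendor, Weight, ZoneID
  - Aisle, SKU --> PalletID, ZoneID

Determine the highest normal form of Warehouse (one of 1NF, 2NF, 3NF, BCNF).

Candidate keys: {Aisle, SKU}, {PalletID, SKU}, {SKU, ZoneID}. Prime attributes: {Aisle, PalletID, SKU, ZoneID}.
The left-hand side of every FD is a superkey, so BCNF is satisfied.

BCNF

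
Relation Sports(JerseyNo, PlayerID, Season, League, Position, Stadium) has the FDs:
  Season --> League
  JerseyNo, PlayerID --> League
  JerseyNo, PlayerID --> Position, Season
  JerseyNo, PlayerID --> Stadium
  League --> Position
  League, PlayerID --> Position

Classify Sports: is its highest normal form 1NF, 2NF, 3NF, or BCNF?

Candidate key: {JerseyNo, PlayerID}. Prime attributes: {JerseyNo, PlayerID}.
Season --> League: {Season}⁺ = {League, Position, Season}, which is not all of the attributes, so the left side is not a superkey — BCNF is violated.
Because {League} is non-prime and the left side of Season --> League is not a superkey, the relation is not in 3NF.
No non-prime attribute depends on a proper subset of any candidate key, so 2NF holds.

2NF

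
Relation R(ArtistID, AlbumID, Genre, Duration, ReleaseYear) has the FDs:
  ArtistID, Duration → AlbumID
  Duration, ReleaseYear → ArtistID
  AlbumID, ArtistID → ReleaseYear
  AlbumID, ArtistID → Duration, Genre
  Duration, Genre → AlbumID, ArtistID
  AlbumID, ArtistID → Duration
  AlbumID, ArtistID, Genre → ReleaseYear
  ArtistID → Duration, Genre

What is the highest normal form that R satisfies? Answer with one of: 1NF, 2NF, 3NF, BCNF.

BCNF

Candidate keys: {ArtistID}, {Duration, Genre}, {Duration, ReleaseYear}. Prime attributes: {ArtistID, Duration, Genre, ReleaseYear}.
Every FD has a superkey on the left, so the relation is in BCNF.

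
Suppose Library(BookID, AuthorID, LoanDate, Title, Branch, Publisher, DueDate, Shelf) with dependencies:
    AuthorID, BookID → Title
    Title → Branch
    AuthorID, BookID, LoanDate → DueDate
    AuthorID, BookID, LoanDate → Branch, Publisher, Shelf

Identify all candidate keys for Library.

No FD produces {AuthorID, BookID, LoanDate}, so they must be in every candidate key.
{AuthorID, BookID, LoanDate} is a candidate key since {AuthorID, BookID, LoanDate}⁺ = {AuthorID, BookID, Branch, DueDate, LoanDate, Publisher, Shelf, Title} covers every attribute.
No other minimal set has full closure, so this is the only candidate key.

{AuthorID, BookID, LoanDate}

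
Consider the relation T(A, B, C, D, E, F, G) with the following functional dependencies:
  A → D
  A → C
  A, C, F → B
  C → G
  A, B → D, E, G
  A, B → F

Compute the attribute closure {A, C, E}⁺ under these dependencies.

Start with {A, C, E}.
A → D applies; add {D} → now {A, C, D, E}.
C → G applies; add {G} → now {A, C, D, E, G}.
No further FD applies.

{A, C, D, E, G}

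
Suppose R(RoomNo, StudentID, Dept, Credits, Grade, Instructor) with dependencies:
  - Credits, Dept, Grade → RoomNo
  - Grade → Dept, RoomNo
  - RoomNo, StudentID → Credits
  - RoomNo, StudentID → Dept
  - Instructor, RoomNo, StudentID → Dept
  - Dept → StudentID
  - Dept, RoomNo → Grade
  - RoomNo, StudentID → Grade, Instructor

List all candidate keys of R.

{Grade} is a candidate key since {Grade}⁺ = {Credits, Dept, Grade, Instructor, RoomNo, StudentID} covers every attribute.
{Dept, RoomNo} is a candidate key since {Dept, RoomNo}⁺ = {Credits, Dept, Grade, Instructor, RoomNo, StudentID} covers every attribute.
{RoomNo, StudentID} is a candidate key since {RoomNo, StudentID}⁺ = {Credits, Dept, Grade, Instructor, RoomNo, StudentID} covers every attribute.
These are minimal and exhaustive — every other superkey contains one of them.

{Dept, RoomNo}, {Grade}, {RoomNo, StudentID}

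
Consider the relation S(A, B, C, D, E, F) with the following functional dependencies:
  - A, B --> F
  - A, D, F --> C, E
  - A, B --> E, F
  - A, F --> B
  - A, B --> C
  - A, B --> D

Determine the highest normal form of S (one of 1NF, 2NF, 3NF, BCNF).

BCNF

Candidate keys: {A, B}, {A, F}. Prime attributes: {A, B, F}.
Each dependency's left side is a superkey — BCNF holds.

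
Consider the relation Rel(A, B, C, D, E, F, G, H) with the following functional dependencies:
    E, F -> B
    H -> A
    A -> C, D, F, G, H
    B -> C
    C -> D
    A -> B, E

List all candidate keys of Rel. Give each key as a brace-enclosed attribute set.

{A}, {H}

Closure of {A} is {A, B, C, D, E, F, G, H}, the whole schema; {A} is a candidate key.
Closure of {H} is {A, B, C, D, E, F, G, H}, the whole schema; {H} is a candidate key.
No proper subset of any of these is a key, and no other minimal superkey exists.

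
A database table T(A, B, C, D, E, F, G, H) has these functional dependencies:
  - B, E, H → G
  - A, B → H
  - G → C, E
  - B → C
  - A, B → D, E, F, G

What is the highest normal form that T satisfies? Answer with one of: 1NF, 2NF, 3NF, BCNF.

Candidate key: {A, B}. Prime attributes: {A, B}.
B, E, H → G: {B, E, H}⁺ = {B, C, E, G, H}, which is not all of the attributes, so the left side is not a superkey — BCNF is violated.
Because {G} is non-prime and the left side of B, E, H → G is not a superkey, the relation is not in 3NF.
The proper key subset {B} of {A, B} determines non-prime {C}, so the relation is not even in 2NF.

1NF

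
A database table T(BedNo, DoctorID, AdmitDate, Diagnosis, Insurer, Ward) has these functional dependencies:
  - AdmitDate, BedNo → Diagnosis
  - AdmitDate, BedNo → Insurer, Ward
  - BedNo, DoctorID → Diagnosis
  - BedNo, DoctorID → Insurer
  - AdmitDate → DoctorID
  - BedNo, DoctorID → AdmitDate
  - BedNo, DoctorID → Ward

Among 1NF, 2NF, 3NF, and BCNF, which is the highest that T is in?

Candidate keys: {AdmitDate, BedNo}, {BedNo, DoctorID}. Prime attributes: {AdmitDate, BedNo, DoctorID}.
AdmitDate → DoctorID: {AdmitDate}⁺ = {AdmitDate, DoctorID}, which is not all of the attributes, so the left side is not a superkey — BCNF is violated.
But every attribute on its right side ({DoctorID}) is prime, and the same holds for every other non-superkey FD, so 3NF still holds.

3NF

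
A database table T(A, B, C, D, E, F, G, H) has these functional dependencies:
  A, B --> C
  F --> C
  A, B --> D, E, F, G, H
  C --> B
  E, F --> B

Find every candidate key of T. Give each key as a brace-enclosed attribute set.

{A, B}, {A, C}, {A, F}

Attributes never on any right-hand side: {A} — every candidate key must contain it.
{A, B} is a candidate key since {A, B}⁺ = {A, B, C, D, E, F, G, H} covers every attribute.
{A, C} is a candidate key since {A, C}⁺ = {A, B, C, D, E, F, G, H} covers every attribute.
{A, F} is a candidate key since {A, F}⁺ = {A, B, C, D, E, F, G, H} covers every attribute.
These are minimal and exhaustive — every other superkey contains one of them.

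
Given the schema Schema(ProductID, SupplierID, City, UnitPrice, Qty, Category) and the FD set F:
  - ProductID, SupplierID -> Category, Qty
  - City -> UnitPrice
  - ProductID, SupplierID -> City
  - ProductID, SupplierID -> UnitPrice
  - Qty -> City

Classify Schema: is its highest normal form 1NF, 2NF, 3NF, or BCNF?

Candidate key: {ProductID, SupplierID}. Prime attributes: {ProductID, SupplierID}.
City -> UnitPrice: {City}⁺ = {City, UnitPrice}, which is not all of the attributes, so the left side is not a superkey — BCNF is violated.
City -> UnitPrice has non-prime {UnitPrice} on the right and a non-superkey on the left, so 3NF fails.
No proper subset of a key has a non-prime attribute in its closure, so there is no partial dependency; 2NF holds.

2NF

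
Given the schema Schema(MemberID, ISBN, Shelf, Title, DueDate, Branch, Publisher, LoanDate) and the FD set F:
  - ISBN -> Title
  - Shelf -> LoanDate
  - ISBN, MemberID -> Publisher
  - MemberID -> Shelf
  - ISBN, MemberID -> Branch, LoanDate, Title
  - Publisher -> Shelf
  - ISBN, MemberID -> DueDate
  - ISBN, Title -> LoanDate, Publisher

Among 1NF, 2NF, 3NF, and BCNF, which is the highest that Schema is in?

Candidate key: {ISBN, MemberID}. Prime attributes: {ISBN, MemberID}.
For ISBN -> Title we have {ISBN}⁺ = {ISBN, LoanDate, Publisher, Shelf, Title}; {ISBN} is not a superkey, so BCNF fails.
ISBN -> Title determines the non-prime attribute {Title} from a non-superkey — 3NF is violated.
{ISBN} is a proper subset of the key {ISBN, MemberID}, and {ISBN}⁺ contains the non-prime attributes {LoanDate, Publisher, Shelf, Title} — a partial dependency, so 2NF is violated.

1NF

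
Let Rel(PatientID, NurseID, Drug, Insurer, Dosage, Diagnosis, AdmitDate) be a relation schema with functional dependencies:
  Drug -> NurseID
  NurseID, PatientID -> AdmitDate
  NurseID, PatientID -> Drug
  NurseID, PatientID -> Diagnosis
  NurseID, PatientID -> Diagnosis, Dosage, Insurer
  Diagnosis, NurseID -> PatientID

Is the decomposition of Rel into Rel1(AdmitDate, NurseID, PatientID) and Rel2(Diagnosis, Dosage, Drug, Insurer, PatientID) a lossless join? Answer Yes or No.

Common attributes: {PatientID}; their closure is {PatientID}.
The closure covers neither Rel1 nor Rel2 entirely; the join is not lossless.

No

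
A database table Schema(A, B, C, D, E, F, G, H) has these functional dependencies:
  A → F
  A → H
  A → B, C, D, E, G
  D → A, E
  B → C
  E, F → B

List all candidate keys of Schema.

{A}, {D}

{A}⁺ = {A, B, C, D, E, F, G, H}, which is every attribute, so {A} is a candidate key.
{D}⁺ = {A, B, C, D, E, F, G, H}, which is every attribute, so {D} is a candidate key.
These are minimal and exhaustive — every other superkey contains one of them.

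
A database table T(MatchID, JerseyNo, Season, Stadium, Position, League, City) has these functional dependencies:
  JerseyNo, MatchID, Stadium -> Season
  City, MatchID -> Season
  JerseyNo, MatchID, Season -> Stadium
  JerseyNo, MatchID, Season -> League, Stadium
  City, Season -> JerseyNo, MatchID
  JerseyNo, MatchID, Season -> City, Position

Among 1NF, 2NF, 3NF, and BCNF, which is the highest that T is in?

BCNF

Candidate keys: {City, MatchID}, {City, Season}, {JerseyNo, MatchID, Season}, {JerseyNo, MatchID, Stadium}. Prime attributes: {City, JerseyNo, MatchID, Season, Stadium}.
The left-hand side of every FD is a superkey, so BCNF is satisfied.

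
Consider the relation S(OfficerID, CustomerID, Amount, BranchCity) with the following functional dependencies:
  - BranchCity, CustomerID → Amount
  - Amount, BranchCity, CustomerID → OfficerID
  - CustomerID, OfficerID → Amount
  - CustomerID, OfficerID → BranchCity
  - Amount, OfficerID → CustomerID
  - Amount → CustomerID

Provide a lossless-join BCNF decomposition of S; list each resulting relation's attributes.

Candidate keys of the original relation: {Amount, BranchCity}, {Amount, OfficerID}, {BranchCity, CustomerID}, {CustomerID, OfficerID}.
In {Amount, BranchCity, CustomerID, OfficerID}, {Amount} is not a superkey ({Amount}⁺ restricted to this set is {Amount, CustomerID}), so split on Amount → CustomerID into {Amount, CustomerID} and {Amount, BranchCity, OfficerID}.
{Amount, CustomerID}: every determinant is a superkey — BCNF.
{Amount, BranchCity, OfficerID}: every determinant is a superkey — BCNF.

{Amount, BranchCity, OfficerID}; {Amount, CustomerID}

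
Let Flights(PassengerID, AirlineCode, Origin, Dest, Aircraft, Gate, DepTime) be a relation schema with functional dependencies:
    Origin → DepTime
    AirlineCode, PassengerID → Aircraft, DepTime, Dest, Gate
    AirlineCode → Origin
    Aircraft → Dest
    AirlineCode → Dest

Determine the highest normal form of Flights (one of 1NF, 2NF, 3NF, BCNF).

1NF

Candidate key: {AirlineCode, PassengerID}. Prime attributes: {AirlineCode, PassengerID}.
For Origin → DepTime we have {Origin}⁺ = {DepTime, Origin}; {Origin} is not a superkey, so BCNF fails.
Origin → DepTime has non-prime {DepTime} on the right and a non-superkey on the left, so 3NF fails.
Since {AirlineCode} ⊂ {AirlineCode, PassengerID} and {AirlineCode}⁺ ⊇ {DepTime, Dest, Origin} with {DepTime, Dest, Origin} non-prime, there is a partial dependency; 2NF fails.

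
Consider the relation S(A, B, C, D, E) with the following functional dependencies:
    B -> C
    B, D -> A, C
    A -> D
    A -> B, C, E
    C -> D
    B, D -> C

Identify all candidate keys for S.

Closure of {A} is {A, B, C, D, E}, the whole schema; {A} is a candidate key.
Closure of {B} is {A, B, C, D, E}, the whole schema; {B} is a candidate key.
Any other superkey properly contains one of these, so there are no further candidate keys.

{A}, {B}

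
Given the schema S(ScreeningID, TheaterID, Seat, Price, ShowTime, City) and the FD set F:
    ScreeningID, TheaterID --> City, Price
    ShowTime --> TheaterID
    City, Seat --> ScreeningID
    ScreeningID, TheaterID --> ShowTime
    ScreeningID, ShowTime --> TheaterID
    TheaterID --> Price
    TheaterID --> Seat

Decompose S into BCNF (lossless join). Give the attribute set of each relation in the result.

Candidate keys of the original relation: {City, ShowTime}, {City, TheaterID}, {ScreeningID, ShowTime}, {ScreeningID, TheaterID}.
Within {City, Price, ScreeningID, Seat, ShowTime, TheaterID}: {ShowTime}⁺ ∩ {City, Price, ScreeningID, Seat, ShowTime, TheaterID} = {Price, Seat, ShowTime, TheaterID}, not the whole set, so ShowTime --> Price, Seat, TheaterID violates BCNF; decompose into {Price, Seat, ShowTime, TheaterID} and {City, ScreeningID, ShowTime}.
Within {Price, Seat, ShowTime, TheaterID}: {TheaterID}⁺ ∩ {Price, Seat, ShowTime, TheaterID} = {Price, Seat, TheaterID}, not the whole set, so TheaterID --> Price, Seat violates BCNF; decompose into {Price, Seat, TheaterID} and {ShowTime, TheaterID}.
{Price, Seat, TheaterID} is in BCNF.
{ShowTime, TheaterID} is in BCNF.
{City, ScreeningID, ShowTime} is in BCNF.

{City, ScreeningID, ShowTime}; {Price, Seat, TheaterID}; {ShowTime, TheaterID}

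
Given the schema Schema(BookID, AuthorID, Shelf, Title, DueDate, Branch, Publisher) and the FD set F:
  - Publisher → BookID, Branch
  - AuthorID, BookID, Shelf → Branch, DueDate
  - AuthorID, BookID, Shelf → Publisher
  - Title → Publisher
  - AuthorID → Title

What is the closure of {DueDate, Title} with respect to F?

{BookID, Branch, DueDate, Publisher, Title}

Start with {DueDate, Title}.
Title → Publisher applies; add {Publisher} → now {DueDate, Publisher, Title}.
Publisher → BookID, Branch applies; add {BookID, Branch} → now {BookID, Branch, DueDate, Publisher, Title}.
No further FD applies.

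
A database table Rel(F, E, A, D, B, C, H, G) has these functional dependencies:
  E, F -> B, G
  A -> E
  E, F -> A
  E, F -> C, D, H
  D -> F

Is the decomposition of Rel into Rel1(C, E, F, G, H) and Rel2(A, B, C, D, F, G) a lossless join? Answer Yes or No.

No

Rel1 ∩ Rel2 = {C, F, G}; its closure under F is {C, F, G}.
The closure covers neither Rel1 nor Rel2 entirely; the join is not lossless.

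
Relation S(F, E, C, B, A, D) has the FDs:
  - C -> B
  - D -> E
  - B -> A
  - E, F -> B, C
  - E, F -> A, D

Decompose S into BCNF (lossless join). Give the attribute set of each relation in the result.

Candidate keys of the original relation: {D, F}, {E, F}.
Within {A, B, C, D, E, F}: {C}⁺ ∩ {A, B, C, D, E, F} = {A, B, C}, not the whole set, so C -> A, B violates BCNF; decompose into {A, B, C} and {C, D, E, F}.
Within {A, B, C}: {B}⁺ ∩ {A, B, C} = {A, B}, not the whole set, so B -> A violates BCNF; decompose into {A, B} and {B, C}.
{A, B} is in BCNF.
{B, C} is in BCNF.
Within {C, D, E, F}: {D}⁺ ∩ {C, D, E, F} = {D, E}, not the whole set, so D -> E violates BCNF; decompose into {D, E} and {C, D, F}.
{D, E} is in BCNF.
{C, D, F} is in BCNF.

{A, B}; {B, C}; {C, D, F}; {D, E}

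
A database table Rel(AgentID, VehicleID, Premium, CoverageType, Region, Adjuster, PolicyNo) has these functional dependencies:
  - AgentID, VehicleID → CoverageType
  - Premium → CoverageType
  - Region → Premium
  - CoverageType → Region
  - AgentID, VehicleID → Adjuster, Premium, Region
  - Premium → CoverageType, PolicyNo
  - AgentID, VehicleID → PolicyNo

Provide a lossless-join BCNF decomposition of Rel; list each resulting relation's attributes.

Candidate key of the original relation: {AgentID, VehicleID}.
Within {Adjuster, AgentID, CoverageType, PolicyNo, Premium, Region, VehicleID}: {Premium}⁺ ∩ {Adjuster, AgentID, CoverageType, PolicyNo, Premium, Region, VehicleID} = {CoverageType, PolicyNo, Premium, Region}, not the whole set, so Premium → CoverageType, PolicyNo, Region violates BCNF; decompose into {CoverageType, PolicyNo, Premium, Region} and {Adjuster, AgentID, Premium, VehicleID}.
{CoverageType, PolicyNo, Premium, Region} is in BCNF.
{Adjuster, AgentID, Premium, VehicleID} is in BCNF.

{Adjuster, AgentID, Premium, VehicleID}; {CoverageType, PolicyNo, Premium, Region}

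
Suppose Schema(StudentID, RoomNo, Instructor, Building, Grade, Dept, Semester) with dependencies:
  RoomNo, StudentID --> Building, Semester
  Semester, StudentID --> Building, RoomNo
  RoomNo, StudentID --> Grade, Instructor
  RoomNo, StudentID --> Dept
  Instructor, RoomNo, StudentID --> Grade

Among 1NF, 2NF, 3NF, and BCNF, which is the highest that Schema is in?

BCNF

Candidate keys: {RoomNo, StudentID}, {Semester, StudentID}. Prime attributes: {RoomNo, Semester, StudentID}.
Every FD has a superkey on the left, so the relation is in BCNF.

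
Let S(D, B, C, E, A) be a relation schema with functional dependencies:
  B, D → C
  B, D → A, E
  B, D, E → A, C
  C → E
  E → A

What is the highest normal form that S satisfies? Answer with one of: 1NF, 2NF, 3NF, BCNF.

2NF

Candidate key: {B, D}. Prime attributes: {B, D}.
C → E breaks BCNF: {C}⁺ = {A, C, E}, so {C} is not a superkey.
Because {E} is non-prime and the left side of C → E is not a superkey, the relation is not in 3NF.
Checking every proper subset of each key, none determines a non-prime attribute — 2NF is satisfied.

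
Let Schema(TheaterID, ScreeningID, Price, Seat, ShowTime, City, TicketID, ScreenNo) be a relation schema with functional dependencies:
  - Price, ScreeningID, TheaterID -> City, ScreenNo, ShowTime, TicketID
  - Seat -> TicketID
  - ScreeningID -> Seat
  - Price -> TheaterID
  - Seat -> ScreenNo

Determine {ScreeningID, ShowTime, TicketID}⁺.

Start with {ScreeningID, ShowTime, TicketID}.
ScreeningID -> Seat applies; add {Seat} → now {ScreeningID, Seat, ShowTime, TicketID}.
Seat -> ScreenNo applies; add {ScreenNo} → now {ScreenNo, ScreeningID, Seat, ShowTime, TicketID}.
No further FD applies.

{ScreenNo, ScreeningID, Seat, ShowTime, TicketID}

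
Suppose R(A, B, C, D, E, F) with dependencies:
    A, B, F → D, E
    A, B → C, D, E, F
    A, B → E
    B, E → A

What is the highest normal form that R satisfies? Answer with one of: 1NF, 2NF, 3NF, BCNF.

Candidate keys: {A, B}, {B, E}. Prime attributes: {A, B, E}.
The left-hand side of every FD is a superkey, so BCNF is satisfied.

BCNF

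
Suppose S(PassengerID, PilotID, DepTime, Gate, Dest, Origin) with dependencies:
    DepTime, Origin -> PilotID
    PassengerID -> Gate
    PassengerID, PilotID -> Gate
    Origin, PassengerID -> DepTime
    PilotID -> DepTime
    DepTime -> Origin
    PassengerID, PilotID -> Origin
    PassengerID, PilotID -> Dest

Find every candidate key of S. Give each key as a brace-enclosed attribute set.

{PassengerID} never appears on the right of any FD, so every key must include it.
Closure of {DepTime, PassengerID} is {DepTime, Dest, Gate, Origin, PassengerID, PilotID}, the whole schema; {DepTime, PassengerID} is a candidate key.
Closure of {Origin, PassengerID} is {DepTime, Dest, Gate, Origin, PassengerID, PilotID}, the whole schema; {Origin, PassengerID} is a candidate key.
Closure of {PassengerID, PilotID} is {DepTime, Dest, Gate, Origin, PassengerID, PilotID}, the whole schema; {PassengerID, PilotID} is a candidate key.
These are minimal and exhaustive — every other superkey contains one of them.

{DepTime, PassengerID}, {Origin, PassengerID}, {PassengerID, PilotID}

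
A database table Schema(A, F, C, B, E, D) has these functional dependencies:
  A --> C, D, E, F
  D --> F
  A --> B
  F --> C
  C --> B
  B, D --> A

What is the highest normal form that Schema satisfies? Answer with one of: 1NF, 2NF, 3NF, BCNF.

Candidate keys: {A}, {D}. Prime attributes: {A, D}.
For F --> C we have {F}⁺ = {B, C, F}; {F} is not a superkey, so BCNF fails.
F --> C has non-prime {C} on the right and a non-superkey on the left, so 3NF fails.
With only single-attribute keys there can be no partial dependency, so 2NF holds.

2NF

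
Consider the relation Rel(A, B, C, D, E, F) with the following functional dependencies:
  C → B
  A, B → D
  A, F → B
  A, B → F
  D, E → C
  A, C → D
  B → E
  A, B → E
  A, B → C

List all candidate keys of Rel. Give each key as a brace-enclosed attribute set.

{A, B}, {A, C}, {A, D, E}, {A, F}

Attributes never on any right-hand side: {A} — every candidate key must contain it.
{A, B}⁺ = {A, B, C, D, E, F}, which is every attribute, so {A, B} is a candidate key.
{A, C}⁺ = {A, B, C, D, E, F}, which is every attribute, so {A, C} is a candidate key.
{A, F}⁺ = {A, B, C, D, E, F}, which is every attribute, so {A, F} is a candidate key.
{A, D, E}⁺ = {A, B, C, D, E, F}, which is every attribute, so {A, D, E} is a candidate key.
No proper subset of any of these is a key, and no other minimal superkey exists.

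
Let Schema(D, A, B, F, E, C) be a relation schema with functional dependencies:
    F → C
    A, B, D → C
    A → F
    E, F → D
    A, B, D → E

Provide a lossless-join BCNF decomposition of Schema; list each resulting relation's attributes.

Candidate keys of the original relation: {A, B, D}, {A, B, E}.
Within {A, B, C, D, E, F}: {F}⁺ ∩ {A, B, C, D, E, F} = {C, F}, not the whole set, so F → C violates BCNF; decompose into {C, F} and {A, B, D, E, F}.
{C, F} is in BCNF.
Within {A, B, D, E, F}: {A}⁺ ∩ {A, B, D, E, F} = {A, F}, not the whole set, so A → F violates BCNF; decompose into {A, F} and {A, B, D, E}.
{A, F} is in BCNF.
Within {A, B, D, E}: {A, E}⁺ ∩ {A, B, D, E} = {A, D, E}, not the whole set, so A, E → D violates BCNF; decompose into {A, D, E} and {A, B, E}.
{A, D, E} is in BCNF.
{A, B, E} is in BCNF.

{A, B, E}; {A, D, E}; {A, F}; {C, F}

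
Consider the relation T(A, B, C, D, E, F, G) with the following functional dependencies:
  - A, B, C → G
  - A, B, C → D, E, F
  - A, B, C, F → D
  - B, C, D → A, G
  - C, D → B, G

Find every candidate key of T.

{A, B, C}, {C, D}

No FD produces {C}, so it must be in every candidate key.
{C, D} is a candidate key since {C, D}⁺ = {A, B, C, D, E, F, G} covers every attribute.
{A, B, C} is a candidate key since {A, B, C}⁺ = {A, B, C, D, E, F, G} covers every attribute.
Any other superkey properly contains one of these, so there are no further candidate keys.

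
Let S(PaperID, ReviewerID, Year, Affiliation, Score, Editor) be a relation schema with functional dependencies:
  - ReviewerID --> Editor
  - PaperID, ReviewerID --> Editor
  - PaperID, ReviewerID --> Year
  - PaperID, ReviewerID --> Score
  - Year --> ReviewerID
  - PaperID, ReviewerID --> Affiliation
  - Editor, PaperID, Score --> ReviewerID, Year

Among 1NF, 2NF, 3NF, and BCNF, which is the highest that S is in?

Candidate keys: {Editor, PaperID, Score}, {PaperID, ReviewerID}, {PaperID, Year}. Prime attributes: {Editor, PaperID, ReviewerID, Score, Year}.
For ReviewerID --> Editor we have {ReviewerID}⁺ = {Editor, ReviewerID}; {ReviewerID} is not a superkey, so BCNF fails.
Its right-hand attributes {Editor} are all prime, as are those of every other non-superkey FD — the relation is in 3NF.

3NF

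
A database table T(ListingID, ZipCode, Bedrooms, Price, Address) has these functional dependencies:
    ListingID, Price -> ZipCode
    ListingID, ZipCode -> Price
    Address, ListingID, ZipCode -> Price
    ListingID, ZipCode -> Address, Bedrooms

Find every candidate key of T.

{ListingID, Price}, {ListingID, ZipCode}

No FD produces {ListingID}, so it must be in every candidate key.
{ListingID, Price}⁺ = {Address, Bedrooms, ListingID, Price, ZipCode} — all of the relation — so {ListingID, Price} is a candidate key.
{ListingID, ZipCode}⁺ = {Address, Bedrooms, ListingID, Price, ZipCode} — all of the relation — so {ListingID, ZipCode} is a candidate key.
Any other superkey properly contains one of these, so there are no further candidate keys.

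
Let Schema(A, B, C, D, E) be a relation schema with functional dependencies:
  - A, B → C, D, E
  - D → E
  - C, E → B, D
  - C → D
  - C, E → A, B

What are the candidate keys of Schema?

{C}⁺ = {A, B, C, D, E} — all of the relation — so {C} is a candidate key.
{A, B}⁺ = {A, B, C, D, E} — all of the relation — so {A, B} is a candidate key.
No proper subset of any of these is a key, and no other minimal superkey exists.

{A, B}, {C}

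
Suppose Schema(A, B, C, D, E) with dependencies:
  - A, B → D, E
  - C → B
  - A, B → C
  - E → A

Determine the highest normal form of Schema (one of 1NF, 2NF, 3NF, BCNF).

3NF

Candidate keys: {A, B}, {A, C}, {B, E}, {C, E}. Prime attributes: {A, B, C, E}.
For C → B we have {C}⁺ = {B, C}; {C} is not a superkey, so BCNF fails.
Since {B} ⊆ prime attributes and every other non-superkey FD also has a prime right side, the schema is in 3NF.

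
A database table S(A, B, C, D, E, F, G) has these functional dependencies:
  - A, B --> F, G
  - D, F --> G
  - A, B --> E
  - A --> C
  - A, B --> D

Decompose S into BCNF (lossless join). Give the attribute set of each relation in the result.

Candidate key of the original relation: {A, B}.
In {A, B, C, D, E, F, G}, {D, F} is not a superkey ({D, F}⁺ restricted to this set is {D, F, G}), so split on D, F --> G into {D, F, G} and {A, B, C, D, E, F}.
{D, F, G} has no BCNF violation.
In {A, B, C, D, E, F}, {A} is not a superkey ({A}⁺ restricted to this set is {A, C}), so split on A --> C into {A, C} and {A, B, D, E, F}.
{A, C} has no BCNF violation.
{A, B, D, E, F} has no BCNF violation.

{A, B, D, E, F}; {A, C}; {D, F, G}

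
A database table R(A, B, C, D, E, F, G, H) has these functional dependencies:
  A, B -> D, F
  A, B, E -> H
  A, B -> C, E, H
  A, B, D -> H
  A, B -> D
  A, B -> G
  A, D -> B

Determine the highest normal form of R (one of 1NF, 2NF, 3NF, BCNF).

BCNF

Candidate keys: {A, B}, {A, D}. Prime attributes: {A, B, D}.
Each dependency's left side is a superkey — BCNF holds.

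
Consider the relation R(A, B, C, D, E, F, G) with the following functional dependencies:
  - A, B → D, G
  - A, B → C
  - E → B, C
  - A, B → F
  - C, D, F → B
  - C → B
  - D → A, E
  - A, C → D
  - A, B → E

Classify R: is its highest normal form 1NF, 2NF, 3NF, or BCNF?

Candidate keys: {A, B}, {A, C}, {A, E}, {D}. Prime attributes: {A, B, C, D, E}.
E → B, C breaks BCNF: {E}⁺ = {B, C, E}, so {E} is not a superkey.
Its right-hand attributes {B, C} are all prime, as are those of every other non-superkey FD — the relation is in 3NF.

3NF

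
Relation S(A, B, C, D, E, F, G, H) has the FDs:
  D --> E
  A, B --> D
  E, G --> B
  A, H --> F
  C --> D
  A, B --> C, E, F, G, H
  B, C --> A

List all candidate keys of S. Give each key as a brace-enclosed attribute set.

{A, B}, {A, D, G}, {A, E, G}, {B, C}, {C, G}

Closure of {A, B} is {A, B, C, D, E, F, G, H}, the whole schema; {A, B} is a candidate key.
Closure of {B, C} is {A, B, C, D, E, F, G, H}, the whole schema; {B, C} is a candidate key.
Closure of {C, G} is {A, B, C, D, E, F, G, H}, the whole schema; {C, G} is a candidate key.
Closure of {A, D, G} is {A, B, C, D, E, F, G, H}, the whole schema; {A, D, G} is a candidate key.
Closure of {A, E, G} is {A, B, C, D, E, F, G, H}, the whole schema; {A, E, G} is a candidate key.
Any other superkey properly contains one of these, so there are no further candidate keys.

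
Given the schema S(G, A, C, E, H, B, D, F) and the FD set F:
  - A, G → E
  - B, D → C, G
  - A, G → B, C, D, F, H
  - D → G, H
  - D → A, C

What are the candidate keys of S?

{A, G}, {D}

Closure of {D} is {A, B, C, D, E, F, G, H}, the whole schema; {D} is a candidate key.
Closure of {A, G} is {A, B, C, D, E, F, G, H}, the whole schema; {A, G} is a candidate key.
Any other superkey properly contains one of these, so there are no further candidate keys.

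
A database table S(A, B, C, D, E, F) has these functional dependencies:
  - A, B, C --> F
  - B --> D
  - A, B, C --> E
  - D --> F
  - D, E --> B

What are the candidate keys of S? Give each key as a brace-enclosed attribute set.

{A, C} never appear on the right of any FD, so every key must include all of them.
{A, B, C}⁺ = {A, B, C, D, E, F} — all of the relation — so {A, B, C} is a candidate key.
{A, C, D, E}⁺ = {A, B, C, D, E, F} — all of the relation — so {A, C, D, E} is a candidate key.
These are minimal and exhaustive — every other superkey contains one of them.

{A, B, C}, {A, C, D, E}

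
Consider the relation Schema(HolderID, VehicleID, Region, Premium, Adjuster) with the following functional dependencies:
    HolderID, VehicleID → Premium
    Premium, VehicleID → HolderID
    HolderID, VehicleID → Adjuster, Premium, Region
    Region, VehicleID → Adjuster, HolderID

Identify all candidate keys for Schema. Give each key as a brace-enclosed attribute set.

{HolderID, VehicleID}, {Premium, VehicleID}, {Region, VehicleID}

{VehicleID} never appears on the right of any FD, so every key must include it.
Closure of {HolderID, VehicleID} is {Adjuster, HolderID, Premium, Region, VehicleID}, the whole schema; {HolderID, VehicleID} is a candidate key.
Closure of {Premium, VehicleID} is {Adjuster, HolderID, Premium, Region, VehicleID}, the whole schema; {Premium, VehicleID} is a candidate key.
Closure of {Region, VehicleID} is {Adjuster, HolderID, Premium, Region, VehicleID}, the whole schema; {Region, VehicleID} is a candidate key.
No proper subset of any of these is a key, and no other minimal superkey exists.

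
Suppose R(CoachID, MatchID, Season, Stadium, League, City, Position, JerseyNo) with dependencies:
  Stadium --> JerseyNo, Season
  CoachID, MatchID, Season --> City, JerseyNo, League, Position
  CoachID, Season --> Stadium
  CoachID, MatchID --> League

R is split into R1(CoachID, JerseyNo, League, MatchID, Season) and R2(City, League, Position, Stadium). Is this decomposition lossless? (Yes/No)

R1 ∩ R2 = {League}; its closure under F is {League}.
Neither R1 nor R2 is contained in that closure, so the decomposition is lossy.

No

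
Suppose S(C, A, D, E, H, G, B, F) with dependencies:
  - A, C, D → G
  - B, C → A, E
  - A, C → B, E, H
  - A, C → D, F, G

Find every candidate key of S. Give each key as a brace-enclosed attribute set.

{A, C}, {B, C}

Attributes never on any right-hand side: {C} — every candidate key must contain it.
{A, C} is a candidate key since {A, C}⁺ = {A, B, C, D, E, F, G, H} covers every attribute.
{B, C} is a candidate key since {B, C}⁺ = {A, B, C, D, E, F, G, H} covers every attribute.
These are minimal and exhaustive — every other superkey contains one of them.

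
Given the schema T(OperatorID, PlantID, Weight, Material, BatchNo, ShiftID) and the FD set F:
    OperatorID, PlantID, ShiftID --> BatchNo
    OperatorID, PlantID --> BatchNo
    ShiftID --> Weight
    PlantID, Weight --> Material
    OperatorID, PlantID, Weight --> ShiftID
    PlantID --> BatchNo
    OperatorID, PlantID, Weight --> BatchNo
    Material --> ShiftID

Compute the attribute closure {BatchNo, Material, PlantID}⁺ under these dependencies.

{BatchNo, Material, PlantID, ShiftID, Weight}

Start with {BatchNo, Material, PlantID}.
Material --> ShiftID applies; add {ShiftID} → now {BatchNo, Material, PlantID, ShiftID}.
ShiftID --> Weight applies; add {Weight} → now {BatchNo, Material, PlantID, ShiftID, Weight}.
No further FD applies.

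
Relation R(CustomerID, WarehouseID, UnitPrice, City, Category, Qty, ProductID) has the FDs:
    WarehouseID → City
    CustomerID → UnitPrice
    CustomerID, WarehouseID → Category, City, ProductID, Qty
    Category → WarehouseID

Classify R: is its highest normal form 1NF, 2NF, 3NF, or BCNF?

Candidate keys: {Category, CustomerID}, {CustomerID, WarehouseID}. Prime attributes: {Category, CustomerID, WarehouseID}.
WarehouseID → City breaks BCNF: {WarehouseID}⁺ = {City, WarehouseID}, so {WarehouseID} is not a superkey.
Because {City} is non-prime and the left side of WarehouseID → City is not a superkey, the relation is not in 3NF.
The proper key subset {Category} of {Category, CustomerID} determines non-prime {City}, so the relation is not even in 2NF.

1NF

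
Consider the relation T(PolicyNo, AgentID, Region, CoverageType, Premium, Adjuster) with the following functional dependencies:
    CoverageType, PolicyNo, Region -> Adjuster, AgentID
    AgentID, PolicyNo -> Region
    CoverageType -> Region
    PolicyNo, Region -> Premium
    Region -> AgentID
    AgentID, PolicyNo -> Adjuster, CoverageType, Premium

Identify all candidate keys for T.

{AgentID, PolicyNo}, {CoverageType, PolicyNo}, {PolicyNo, Region}

Attributes never on any right-hand side: {PolicyNo} — every candidate key must contain it.
{AgentID, PolicyNo}⁺ = {Adjuster, AgentID, CoverageType, PolicyNo, Premium, Region}, which is every attribute, so {AgentID, PolicyNo} is a candidate key.
{CoverageType, PolicyNo}⁺ = {Adjuster, AgentID, CoverageType, PolicyNo, Premium, Region}, which is every attribute, so {CoverageType, PolicyNo} is a candidate key.
{PolicyNo, Region}⁺ = {Adjuster, AgentID, CoverageType, PolicyNo, Premium, Region}, which is every attribute, so {PolicyNo, Region} is a candidate key.
No proper subset of any of these is a key, and no other minimal superkey exists.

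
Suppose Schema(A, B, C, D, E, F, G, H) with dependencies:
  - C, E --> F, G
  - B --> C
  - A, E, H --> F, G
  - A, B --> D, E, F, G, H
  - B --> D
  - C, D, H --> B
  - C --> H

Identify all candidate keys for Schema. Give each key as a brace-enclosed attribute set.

{A, B}, {A, C, D}

{A} never appears on the right of any FD, so every key must include it.
{A, B}⁺ = {A, B, C, D, E, F, G, H} — all of the relation — so {A, B} is a candidate key.
{A, C, D}⁺ = {A, B, C, D, E, F, G, H} — all of the relation — so {A, C, D} is a candidate key.
No proper subset of any of these is a key, and no other minimal superkey exists.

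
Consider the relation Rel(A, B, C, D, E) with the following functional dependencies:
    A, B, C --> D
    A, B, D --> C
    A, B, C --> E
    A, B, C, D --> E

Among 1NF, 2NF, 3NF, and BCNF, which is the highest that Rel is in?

BCNF

Candidate keys: {A, B, C}, {A, B, D}. Prime attributes: {A, B, C, D}.
The left-hand side of every FD is a superkey, so BCNF is satisfied.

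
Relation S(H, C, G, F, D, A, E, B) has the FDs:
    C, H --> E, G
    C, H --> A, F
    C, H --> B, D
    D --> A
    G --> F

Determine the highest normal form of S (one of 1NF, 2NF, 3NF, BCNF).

Candidate key: {C, H}. Prime attributes: {C, H}.
For D --> A we have {D}⁺ = {A, D}; {D} is not a superkey, so BCNF fails.
D --> A determines the non-prime attribute {A} from a non-superkey — 3NF is violated.
No proper subset of a key has a non-prime attribute in its closure, so there is no partial dependency; 2NF holds.

2NF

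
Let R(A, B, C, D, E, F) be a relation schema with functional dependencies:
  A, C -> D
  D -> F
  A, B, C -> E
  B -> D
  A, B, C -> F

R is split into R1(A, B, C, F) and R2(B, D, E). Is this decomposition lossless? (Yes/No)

R1 ∩ R2 = {B}; its closure under F is {B, D, F}.
R1 ⊄ {B, D, F} and R2 ⊄ {B, D, F}, so the split is lossy.

No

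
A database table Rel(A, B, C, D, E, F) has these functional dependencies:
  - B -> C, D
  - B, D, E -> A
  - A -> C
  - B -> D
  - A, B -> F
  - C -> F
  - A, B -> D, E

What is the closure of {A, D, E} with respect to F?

{A, C, D, E, F}

Start with {A, D, E}.
A -> C applies; add {C} → now {A, C, D, E}.
C -> F applies; add {F} → now {A, C, D, E, F}.
No further FD applies.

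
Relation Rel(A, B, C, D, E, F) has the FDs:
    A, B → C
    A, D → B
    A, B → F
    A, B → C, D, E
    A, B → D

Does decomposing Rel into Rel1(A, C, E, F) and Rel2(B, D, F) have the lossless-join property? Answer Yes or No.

Common attributes: {F}; their closure is {F}.
The closure covers neither Rel1 nor Rel2 entirely; the join is not lossless.

No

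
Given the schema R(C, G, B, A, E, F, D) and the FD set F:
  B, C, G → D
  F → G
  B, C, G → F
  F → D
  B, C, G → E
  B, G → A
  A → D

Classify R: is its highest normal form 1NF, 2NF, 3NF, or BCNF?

1NF

Candidate keys: {B, C, F}, {B, C, G}. Prime attributes: {B, C, F, G}.
F → G breaks BCNF: {F}⁺ = {D, F, G}, so {F} is not a superkey.
Because {D} is non-prime and the left side of F → D is not a superkey, the relation is not in 3NF.
The proper key subset {F} of {B, C, F} determines non-prime {D}, so the relation is not even in 2NF.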